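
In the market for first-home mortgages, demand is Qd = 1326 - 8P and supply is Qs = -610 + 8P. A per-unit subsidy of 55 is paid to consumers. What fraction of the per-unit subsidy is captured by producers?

Producer share = 0.5

Pre-subsidy: 1326 - 8P = -610 + 8P gives P* = 121, Q* = 358.
With the rebate, buyers effectively pay Pb = Ps − 55, where Ps is the price sellers receive.
Demand in terms of Ps becomes Qd = 1326 − 8(Ps − 55) = 1766 - 8Ps. Setting this equal to supply: 1766 - 8Ps = -610 + 8Ps, so Ps = 148.5.
Buyers pay Pb = 148.5 − 55 = 93.5; Q' = -610 + 8·148.5 = 578.
Buyers' price falls by P* − Pb = 121 − 93.5 = 27.5; sellers' price rises by Ps − P* = 148.5 − 121 = 27.5.
So producers capture 27.5/55 = 0.5 of each unit of subsidy.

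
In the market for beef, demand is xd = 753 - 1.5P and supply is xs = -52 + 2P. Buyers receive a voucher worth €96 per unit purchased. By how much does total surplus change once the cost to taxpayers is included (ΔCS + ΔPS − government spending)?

Net change in total surplus = -27648/7

Pre-subsidy: 753 - 1.5P = -52 + 2P gives P* = 230, x* = 408.
With the rebate, buyers effectively pay Pb = Ps − 96, where Ps is the price sellers receive.
Demand in terms of Ps becomes xd = 753 − 1.5(Ps − 96) = 897 - 1.5Ps. Setting this equal to supply: 897 - 1.5Ps = -52 + 2Ps, so Ps = 1898/7.
Buyers pay Pb = 1898/7 − 96 = 1226/7; x' = -52 + 2·(1898/7) = 3432/7.
ΔCS = ½(408 + 3432/7)(230 − 1226/7) = 1207296/49; ΔPS = ½(408 + 3432/7)(1898/7 − 230) = 905472/49.
Government spending = 96 × 3432/7 = 329472/7.
Net change = 1207296/49 + 905472/49 − 329472/7 = -27648/7. The loss equals the DWL triangle ½·96·576/7.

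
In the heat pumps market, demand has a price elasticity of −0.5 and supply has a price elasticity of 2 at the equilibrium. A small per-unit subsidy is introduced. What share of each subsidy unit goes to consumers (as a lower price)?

Consumer share = 0.8

For a small subsidy around the equilibrium, the benefit split depends on the relative slopes, which at a point are proportional to the elasticities.
Buyer share = εs/(εs + |εd|) = 2/(2 + 0.5) = 0.8; seller share = |εd|/(εs + |εd|) = 0.2.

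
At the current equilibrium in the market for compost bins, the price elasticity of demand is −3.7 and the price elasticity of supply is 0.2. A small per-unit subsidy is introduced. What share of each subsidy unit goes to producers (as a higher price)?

Producer share = 37/39

For a small subsidy around the equilibrium, the benefit split depends on the relative slopes, which at a point are proportional to the elasticities.
Buyer share = εs/(εs + |εd|) = 0.2/(0.2 + 3.7) = 2/39; seller share = |εd|/(εs + |εd|) = 37/39.
So producers capture 37/39 of the subsidy.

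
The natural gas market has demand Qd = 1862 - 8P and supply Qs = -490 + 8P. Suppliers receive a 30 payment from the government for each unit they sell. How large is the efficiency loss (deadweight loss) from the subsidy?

Deadweight loss = 1800

Pre-subsidy: 1862 - 8P = -490 + 8P gives P* = 147, Q* = 686.
With the subsidy, sellers receive Ps = Pb + 30 for each unit, where Pb is the price buyers pay.
Supply in terms of Pb becomes Qs = -490 + 8(Pb + 30) = -250 + 8Pb. Setting this equal to demand: 1862 - 8Pb = -250 + 8Pb, so Pb = 132.
Sellers receive Ps = 132 + 30 = 162; Q' = 1862 − 8·132 = 806.
The subsidy expands output by 806 − 686 = 120 past the efficient level; on those units the gap between marginal cost and willingness to pay runs from 0 up to 30.
DWL = ½ × 30 × 120 = 1800.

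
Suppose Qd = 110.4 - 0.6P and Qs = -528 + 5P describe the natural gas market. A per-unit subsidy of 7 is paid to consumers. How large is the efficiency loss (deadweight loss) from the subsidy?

Deadweight loss = 13.125

Pre-subsidy: 110.4 - 0.6P = -528 + 5P gives P* = 114, Q* = 42.
With the rebate, buyers effectively pay Pb = Ps − 7, where Ps is the price sellers receive.
Demand in terms of Ps becomes Qd = 110.4 − 0.6(Ps − 7) = 114.6 - 0.6Ps. Setting this equal to supply: 114.6 - 0.6Ps = -528 + 5Ps, so Ps = 114.75.
Buyers pay Pb = 114.75 − 7 = 107.75; Q' = -528 + 5·114.75 = 45.75.
The subsidy expands output by 45.75 − 42 = 3.75 past the efficient level; on those units the gap between marginal cost and willingness to pay runs from 0 up to 7.
DWL = ½ × 7 × 3.75 = 13.125.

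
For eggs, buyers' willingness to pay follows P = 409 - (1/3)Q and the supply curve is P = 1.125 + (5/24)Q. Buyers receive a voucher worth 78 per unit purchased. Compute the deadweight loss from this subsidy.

Pre-subsidy: 409 - (1/3)Q = 1.125 + (5/24)Q gives Q* = 753 and P* = 158.
With the rebate, buyers effectively pay Pb = Ps − 78, where Ps is the price sellers receive.
On the curves, Pb = 409 - (1/3)Q and Ps = 1.125 + (5/24)Q; the wedge Ps − Pb = 78 gives 1.125 + (5/24)Q − (409 - (1/3)Q) = 78, so Q' = 897.
Then Pb = 409 − (1/3)·897 = 110 and Ps = 1.125 + (5/24)·897 = 188.
The subsidy expands output by 897 − 753 = 144 past the efficient level; on those units the gap between marginal cost and willingness to pay runs from 0 up to 78.
DWL = ½ × 78 × 144 = 5616.

Deadweight loss = 5616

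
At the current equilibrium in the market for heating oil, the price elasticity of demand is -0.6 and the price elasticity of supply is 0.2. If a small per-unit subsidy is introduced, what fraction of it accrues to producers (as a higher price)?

Producer share = 0.75

For a small subsidy around the equilibrium, the benefit split depends on the relative slopes, which at a point are proportional to the elasticities.
Buyer share = εs/(εs + |εd|) = 0.2/(0.2 + 0.6) = 0.25; seller share = |εd|/(εs + |εd|) = 0.75.
So producers capture 0.75 of the subsidy.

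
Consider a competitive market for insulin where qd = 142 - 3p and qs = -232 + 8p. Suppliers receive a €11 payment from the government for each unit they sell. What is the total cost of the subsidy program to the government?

Government cost = €704

Pre-subsidy: 142 - 3p = -232 + 8p gives p* = 34, q* = 40.
With the subsidy, sellers receive ps = pb + 11 for each unit, where pb is the price buyers pay.
Supply in terms of pb becomes qs = -232 + 8(pb + 11) = -144 + 8pb. Setting this equal to demand: 142 - 3pb = -144 + 8pb, so pb = 26.
Sellers receive ps = 26 + 11 = 37; q' = 142 − 3·26 = 64.
Government outlay = subsidy × quantity = 11 × 64 = 704.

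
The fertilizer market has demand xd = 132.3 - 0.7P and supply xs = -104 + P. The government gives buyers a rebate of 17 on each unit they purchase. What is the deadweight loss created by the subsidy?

Pre-subsidy: 132.3 - 0.7P = -104 + P gives P* = 139, x* = 35.
With the rebate, buyers effectively pay Pb = Ps − 17, where Ps is the price sellers receive.
Demand in terms of Ps becomes xd = 132.3 − 0.7(Ps − 17) = 144.2 - 0.7Ps. Setting this equal to supply: 144.2 - 0.7Ps = -104 + Ps, so Ps = 146.
Buyers pay Pb = 146 − 17 = 129; x' = -104 + 1·146 = 42.
The subsidy expands output by 42 − 35 = 7 past the efficient level; on those units the gap between marginal cost and willingness to pay runs from 0 up to 17.
DWL = ½ × 17 × 7 = 59.5.

Deadweight loss = 59.5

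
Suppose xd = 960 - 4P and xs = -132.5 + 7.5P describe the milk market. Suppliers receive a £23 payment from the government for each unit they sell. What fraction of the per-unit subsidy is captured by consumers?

Pre-subsidy: 960 - 4P = -132.5 + 7.5P gives P* = 95, x* = 580.
With the subsidy, sellers receive Ps = Pb + 23 for each unit, where Pb is the price buyers pay.
Supply in terms of Pb becomes xs = -132.5 + 7.5(Pb + 23) = 40 + 7.5Pb. Setting this equal to demand: 960 - 4Pb = 40 + 7.5Pb, so Pb = 80.
Sellers receive Ps = 80 + 23 = 103; x' = 960 − 4·80 = 640.
Buyers' price falls by P* − Pb = 95 − 80 = 15; sellers' price rises by Ps − P* = 103 − 95 = 8.
So consumers capture 15/23 = 15/23 of each unit of subsidy.

Consumer share = 15/23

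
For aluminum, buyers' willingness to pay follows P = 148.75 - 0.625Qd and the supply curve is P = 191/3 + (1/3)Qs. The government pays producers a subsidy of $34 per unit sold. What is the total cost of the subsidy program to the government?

Pre-subsidy: 148.75 - 0.625Q = 191/3 + (1/3)Q gives Q* = 2042/23 and P* = 2145/23.
With the subsidy, sellers receive Ps = Pb + 34 for each unit, where Pb is the price buyers pay.
On the curves, Pb = 148.75 - 0.625Q and Ps = 191/3 + (1/3)Q; the wedge Ps − Pb = 34 gives 191/3 + (1/3)Q − (148.75 - 0.625Q) = 34, so Q' = 2858/23.
Then Pb = 148.75 − 0.625·(2858/23) = 1635/23 and Ps = 191/3 + (1/3)·(2858/23) = 2417/23.
Government outlay = subsidy × quantity = 34 × 2858/23 = 97172/23.

Government cost = 97172/23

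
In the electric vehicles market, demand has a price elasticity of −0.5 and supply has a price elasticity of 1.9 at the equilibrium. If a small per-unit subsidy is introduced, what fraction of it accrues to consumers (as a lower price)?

For a small subsidy around the equilibrium, the benefit split depends on the relative slopes, which at a point are proportional to the elasticities.
Buyer share = εs/(εs + |εd|) = 1.9/(1.9 + 0.5) = 19/24; seller share = |εd|/(εs + |εd|) = 5/24.

Consumer share = 19/24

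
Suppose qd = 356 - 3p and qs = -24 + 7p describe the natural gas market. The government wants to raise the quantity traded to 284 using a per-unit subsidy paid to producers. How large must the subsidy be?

At q = 284, invert demand for the buyer price: pb = (356 − 284)/3 = 24; invert supply for the seller price: ps = (284 − (-24))/7 = 44.
The subsidy must fill the gap: s = ps − pb = 44 − 24 = 20.

Required subsidy s = 20 per unit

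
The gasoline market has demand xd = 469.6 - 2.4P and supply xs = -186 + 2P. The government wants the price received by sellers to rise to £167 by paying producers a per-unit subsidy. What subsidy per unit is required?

At a seller price of 167, quantity supplied is -186 + 2·167 = 148.
Buyers absorb 148 only when they pay Pb with 469.6 − 2.4·Pb = 148, i.e. Pb = 134.
s = Ps − Pb = 167 − 134 = 33.

Required subsidy s = £33 per unit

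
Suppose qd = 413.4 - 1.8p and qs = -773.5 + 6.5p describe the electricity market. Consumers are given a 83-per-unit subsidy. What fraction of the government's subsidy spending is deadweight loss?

Pre-subsidy: 413.4 - 1.8p = -773.5 + 6.5p gives p* = 143, q* = 156.
With the rebate, buyers effectively pay pb = ps − 83, where ps is the price sellers receive.
Demand in terms of ps becomes qd = 413.4 − 1.8(ps − 83) = 562.8 - 1.8ps. Setting this equal to supply: 562.8 - 1.8ps = -773.5 + 6.5ps, so ps = 161.
Buyers pay pb = 161 − 83 = 78; q' = -773.5 + 6.5·161 = 273.
ΔCS = ½(156 + 273)(143 − 78) = 13942.5; ΔPS = ½(156 + 273)(161 − 143) = 3861.
Government spending = 83 × 273 = 22659.
DWL = ½ × 83 × (273 − 156) = 4855.5; fraction = 4855.5 / 22659 = 3/14.

DWL / government spending = 3/14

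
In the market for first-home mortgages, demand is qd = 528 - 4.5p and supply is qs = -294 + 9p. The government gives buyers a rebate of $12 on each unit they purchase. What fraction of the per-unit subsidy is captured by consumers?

Pre-subsidy: 528 - 4.5p = -294 + 9p gives p* = 548/9, q* = 254.
With the rebate, buyers effectively pay pb = ps − 12, where ps is the price sellers receive.
Demand in terms of ps becomes qd = 528 − 4.5(ps − 12) = 582 - 4.5ps. Setting this equal to supply: 582 - 4.5ps = -294 + 9ps, so ps = 584/9.
Buyers pay pb = 584/9 − 12 = 476/9; q' = -294 + 9·(584/9) = 290.
Buyers' price falls by p* − pb = 548/9 − 476/9 = 8; sellers' price rises by ps − p* = 584/9 − 548/9 = 4.
So consumers capture 8/12 = 2/3 of each unit of subsidy.

Consumer share = 2/3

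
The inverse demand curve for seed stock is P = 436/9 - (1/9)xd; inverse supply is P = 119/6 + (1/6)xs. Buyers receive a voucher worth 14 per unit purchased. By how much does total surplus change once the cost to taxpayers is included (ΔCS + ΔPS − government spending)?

Pre-subsidy: 436/9 - (1/9)x = 119/6 + (1/6)x gives x* = 103 and P* = 37.
With the rebate, buyers effectively pay Pb = Ps − 14, where Ps is the price sellers receive.
On the curves, Pb = 436/9 - (1/9)x and Ps = 119/6 + (1/6)x; the wedge Ps − Pb = 14 gives 119/6 + (1/6)x − (436/9 - (1/9)x) = 14, so x' = 153.4.
Then Pb = 436/9 − (1/9)·153.4 = 31.4 and Ps = 119/6 + (1/6)·153.4 = 45.4.
ΔCS = ½(103 + 153.4)(37 − 31.4) = 717.92; ΔPS = ½(103 + 153.4)(45.4 − 37) = 1076.88.
Government spending = 14 × 153.4 = 2147.6.
Net change = 717.92 + 1076.88 − 2147.6 = -352.8. The loss equals the DWL triangle ½·14·50.4.

Net change in total surplus = -352.8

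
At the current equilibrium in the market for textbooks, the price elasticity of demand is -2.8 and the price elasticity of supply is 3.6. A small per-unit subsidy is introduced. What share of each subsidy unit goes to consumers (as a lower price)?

For a small subsidy around the equilibrium, the benefit split depends on the relative slopes, which at a point are proportional to the elasticities.
Buyer share = εs/(εs + |εd|) = 3.6/(3.6 + 2.8) = 0.5625; seller share = |εd|/(εs + |εd|) = 0.4375.

Consumer share = 0.5625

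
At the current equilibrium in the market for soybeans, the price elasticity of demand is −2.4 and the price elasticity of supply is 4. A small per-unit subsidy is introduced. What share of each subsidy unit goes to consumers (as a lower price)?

Consumer share = 0.625

For a small subsidy around the equilibrium, the benefit split depends on the relative slopes, which at a point are proportional to the elasticities.
Buyer share = εs/(εs + |εd|) = 4/(4 + 2.4) = 0.625; seller share = |εd|/(εs + |εd|) = 0.375.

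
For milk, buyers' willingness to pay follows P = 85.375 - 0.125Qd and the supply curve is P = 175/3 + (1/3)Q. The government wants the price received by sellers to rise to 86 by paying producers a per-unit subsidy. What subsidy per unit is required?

At a seller price of 86, quantity supplied is -175 + 3·86 = 83.
Buyers absorb 83 only when they pay Pb = 85.375 − 0.125·83 = 75.
s = Ps − Pb = 86 − 75 = 11.

Required subsidy s = 11 per unit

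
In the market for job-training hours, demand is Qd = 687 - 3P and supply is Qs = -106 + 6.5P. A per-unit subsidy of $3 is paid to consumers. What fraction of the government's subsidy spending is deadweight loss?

DWL / government spending = 39/5608

Pre-subsidy: 687 - 3P = -106 + 6.5P gives P* = 1586/19, Q* = 8295/19.
With the rebate, buyers effectively pay Pb = Ps − 3, where Ps is the price sellers receive.
Demand in terms of Ps becomes Qd = 687 − 3(Ps − 3) = 696 - 3Ps. Setting this equal to supply: 696 - 3Ps = -106 + 6.5Ps, so Ps = 1604/19.
Buyers pay Pb = 1604/19 − 3 = 1547/19; Q' = -106 + 6.5·(1604/19) = 8412/19.
ΔCS = ½(8295/19 + 8412/19)(1586/19 − 1547/19) = 651573/722; ΔPS = ½(8295/19 + 8412/19)(1604/19 − 1586/19) = 150363/361.
Government spending = 3 × 8412/19 = 25236/19.
DWL = ½ × 3 × (8412/19 − 8295/19) = 351/38; fraction = (351/38) / (25236/19) = 39/5608.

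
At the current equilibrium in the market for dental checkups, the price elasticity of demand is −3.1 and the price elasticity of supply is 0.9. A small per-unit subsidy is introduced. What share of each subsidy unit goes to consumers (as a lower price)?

Consumer share = 0.225

For a small subsidy around the equilibrium, the benefit split depends on the relative slopes, which at a point are proportional to the elasticities.
Buyer share = εs/(εs + |εd|) = 0.9/(0.9 + 3.1) = 0.225; seller share = |εd|/(εs + |εd|) = 0.775.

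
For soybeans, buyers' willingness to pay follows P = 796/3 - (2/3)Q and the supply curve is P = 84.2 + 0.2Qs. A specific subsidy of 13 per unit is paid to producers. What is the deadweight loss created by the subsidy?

Deadweight loss = 97.5

Pre-subsidy: 796/3 - (2/3)Q = 84.2 + 0.2Q gives Q* = 209 and P* = 126.
With the subsidy, sellers receive Ps = Pb + 13 for each unit, where Pb is the price buyers pay.
On the curves, Pb = 796/3 - (2/3)Q and Ps = 84.2 + 0.2Q; the wedge Ps − Pb = 13 gives 84.2 + 0.2Q − (796/3 - (2/3)Q) = 13, so Q' = 224.
Then Pb = 796/3 − (2/3)·224 = 116 and Ps = 84.2 + 0.2·224 = 129.
The subsidy expands output by 224 − 209 = 15 past the efficient level; on those units the gap between marginal cost and willingness to pay runs from 0 up to 13.
DWL = ½ × 13 × 15 = 97.5.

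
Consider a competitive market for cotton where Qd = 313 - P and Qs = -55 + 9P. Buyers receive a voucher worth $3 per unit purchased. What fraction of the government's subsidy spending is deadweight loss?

DWL / government spending = 27/5578

Pre-subsidy: 313 - P = -55 + 9P gives P* = 36.8, Q* = 276.2.
With the rebate, buyers effectively pay Pb = Ps − 3, where Ps is the price sellers receive.
Demand in terms of Ps becomes Qd = 313 − 1(Ps − 3) = 316 - Ps. Setting this equal to supply: 316 - Ps = -55 + 9Ps, so Ps = 37.1.
Buyers pay Pb = 37.1 − 3 = 34.1; Q' = -55 + 9·37.1 = 278.9.
ΔCS = ½(276.2 + 278.9)(36.8 − 34.1) = 749.385; ΔPS = ½(276.2 + 278.9)(37.1 − 36.8) = 83.265.
Government spending = 3 × 278.9 = 836.7.
DWL = ½ × 3 × (278.9 − 276.2) = 4.05; fraction = 4.05 / 836.7 = 27/5578.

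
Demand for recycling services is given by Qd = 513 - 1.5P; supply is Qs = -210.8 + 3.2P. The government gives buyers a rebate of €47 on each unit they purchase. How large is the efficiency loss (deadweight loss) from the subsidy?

Deadweight loss = €1128

Pre-subsidy: 513 - 1.5P = -210.8 + 3.2P gives P* = 154, Q* = 282.
With the rebate, buyers effectively pay Pb = Ps − 47, where Ps is the price sellers receive.
Demand in terms of Ps becomes Qd = 513 − 1.5(Ps − 47) = 583.5 - 1.5Ps. Setting this equal to supply: 583.5 - 1.5Ps = -210.8 + 3.2Ps, so Ps = 169.
Buyers pay Pb = 169 − 47 = 122; Q' = -210.8 + 3.2·169 = 330.
The subsidy expands output by 330 − 282 = 48 past the efficient level; on those units the gap between marginal cost and willingness to pay runs from 0 up to 47.
DWL = ½ × 47 × 48 = 1128.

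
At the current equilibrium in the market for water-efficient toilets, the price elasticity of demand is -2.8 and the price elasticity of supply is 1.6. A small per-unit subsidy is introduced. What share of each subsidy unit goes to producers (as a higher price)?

Producer share = 7/11

For a small subsidy around the equilibrium, the benefit split depends on the relative slopes, which at a point are proportional to the elasticities.
Buyer share = εs/(εs + |εd|) = 1.6/(1.6 + 2.8) = 4/11; seller share = |εd|/(εs + |εd|) = 7/11.
So producers capture 7/11 of the subsidy.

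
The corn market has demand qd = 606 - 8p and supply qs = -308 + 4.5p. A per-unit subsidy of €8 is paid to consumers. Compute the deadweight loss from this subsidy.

Deadweight loss = €92.16

Pre-subsidy: 606 - 8p = -308 + 4.5p gives p* = 73.12, q* = 21.04.
With the rebate, buyers effectively pay pb = ps − 8, where ps is the price sellers receive.
Demand in terms of ps becomes qd = 606 − 8(ps − 8) = 670 - 8ps. Setting this equal to supply: 670 - 8ps = -308 + 4.5ps, so ps = 78.24.
Buyers pay pb = 78.24 − 8 = 70.24; q' = -308 + 4.5·78.24 = 44.08.
The subsidy expands output by 44.08 − 21.04 = 23.04 past the efficient level; on those units the gap between marginal cost and willingness to pay runs from 0 up to 8.
DWL = ½ × 8 × 23.04 = 92.16.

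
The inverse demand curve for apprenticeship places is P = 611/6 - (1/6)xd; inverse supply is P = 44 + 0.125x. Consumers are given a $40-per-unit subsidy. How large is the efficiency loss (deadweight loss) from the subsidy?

Pre-subsidy: 611/6 - (1/6)x = 44 + 0.125x gives x* = 1388/7 and P* = 963/14.
With the rebate, buyers effectively pay Pb = Ps − 40, where Ps is the price sellers receive.
On the curves, Pb = 611/6 - (1/6)x and Ps = 44 + 0.125x; the wedge Ps − Pb = 40 gives 44 + 0.125x − (611/6 - (1/6)x) = 40, so x' = 2348/7.
Then Pb = 611/6 − (1/6)·(2348/7) = 643/14 and Ps = 44 + 0.125·(2348/7) = 1203/14.
The subsidy expands output by 2348/7 − 1388/7 = 960/7 past the efficient level; on those units the gap between marginal cost and willingness to pay runs from 0 up to 40.
DWL = ½ × 40 × 960/7 = 19200/7.

Deadweight loss = 19200/7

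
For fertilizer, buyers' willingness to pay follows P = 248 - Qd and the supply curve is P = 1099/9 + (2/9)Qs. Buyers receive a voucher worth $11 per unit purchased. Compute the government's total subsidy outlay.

Pre-subsidy: 248 - Q = 1099/9 + (2/9)Q gives Q* = 103 and P* = 145.
With the rebate, buyers effectively pay Pb = Ps − 11, where Ps is the price sellers receive.
On the curves, Pb = 248 - Q and Ps = 1099/9 + (2/9)Q; the wedge Ps − Pb = 11 gives 1099/9 + (2/9)Q − (248 - Q) = 11, so Q' = 112.
Then Pb = 248 − 1·112 = 136 and Ps = 1099/9 + (2/9)·112 = 147.
Government outlay = subsidy × quantity = 11 × 112 = 1232.

Government cost = $1232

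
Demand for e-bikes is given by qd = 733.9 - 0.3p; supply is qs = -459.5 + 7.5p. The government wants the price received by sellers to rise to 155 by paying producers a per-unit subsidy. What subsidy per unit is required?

At a seller price of 155, quantity supplied is -459.5 + 7.5·155 = 703.
Buyers absorb 703 only when they pay pb with 733.9 − 0.3·pb = 703, i.e. pb = 103.
s = ps − pb = 155 − 103 = 52.

Required subsidy s = 52 per unit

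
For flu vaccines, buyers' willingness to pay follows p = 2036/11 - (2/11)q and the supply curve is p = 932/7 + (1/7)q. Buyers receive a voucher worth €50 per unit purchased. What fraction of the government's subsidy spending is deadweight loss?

Pre-subsidy: 2036/11 - (2/11)q = 932/7 + (1/7)q gives q* = 160 and p* = 156.
With the rebate, buyers effectively pay pb = ps − 50, where ps is the price sellers receive.
On the curves, pb = 2036/11 - (2/11)q and ps = 932/7 + (1/7)q; the wedge ps − pb = 50 gives 932/7 + (1/7)q − (2036/11 - (2/11)q) = 50, so q' = 314.
Then pb = 2036/11 − (2/11)·314 = 128 and ps = 932/7 + (1/7)·314 = 178.
ΔCS = ½(160 + 314)(156 − 128) = 6636; ΔPS = ½(160 + 314)(178 − 156) = 5214.
Government spending = 50 × 314 = 15700.
DWL = ½ × 50 × (314 − 160) = 3850; fraction = 3850 / 15700 = 77/314.

DWL / government spending = 77/314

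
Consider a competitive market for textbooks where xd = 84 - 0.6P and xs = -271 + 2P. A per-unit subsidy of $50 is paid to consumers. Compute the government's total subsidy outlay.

Government cost = 16350/13

Pre-subsidy: 84 - 0.6P = -271 + 2P gives P* = 1775/13, x* = 27/13.
With the rebate, buyers effectively pay Pb = Ps − 50, where Ps is the price sellers receive.
Demand in terms of Ps becomes xd = 84 − 0.6(Ps − 50) = 114 - 0.6Ps. Setting this equal to supply: 114 - 0.6Ps = -271 + 2Ps, so Ps = 1925/13.
Buyers pay Pb = 1925/13 − 50 = 1275/13; x' = -271 + 2·(1925/13) = 327/13.
Government outlay = subsidy × quantity = 50 × 327/13 = 16350/13.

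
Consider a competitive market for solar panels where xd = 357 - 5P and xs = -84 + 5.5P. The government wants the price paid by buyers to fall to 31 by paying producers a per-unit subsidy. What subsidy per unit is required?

Required subsidy s = 21 per unit

At a buyer price of 31, quantity demanded is 357 − 5·31 = 202.
Sellers supply 202 only when they receive Ps with -84 + 5.5·Ps = 202, i.e. Ps = 52.
s = Ps − Pb = 52 − 31 = 21.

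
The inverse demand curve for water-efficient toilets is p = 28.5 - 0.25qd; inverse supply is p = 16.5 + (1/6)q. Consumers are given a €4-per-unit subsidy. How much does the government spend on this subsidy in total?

Government cost = €153.6

Pre-subsidy: 28.5 - 0.25q = 16.5 + (1/6)q gives q* = 28.8 and p* = 21.3.
With the rebate, buyers effectively pay pb = ps − 4, where ps is the price sellers receive.
On the curves, pb = 28.5 - 0.25q and ps = 16.5 + (1/6)q; the wedge ps − pb = 4 gives 16.5 + (1/6)q − (28.5 - 0.25q) = 4, so q' = 38.4.
Then pb = 28.5 − 0.25·38.4 = 18.9 and ps = 16.5 + (1/6)·38.4 = 22.9.
Government outlay = subsidy × quantity = 4 × 38.4 = 153.6.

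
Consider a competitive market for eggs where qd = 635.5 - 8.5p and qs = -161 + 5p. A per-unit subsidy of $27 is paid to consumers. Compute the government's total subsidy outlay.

Government cost = $5913

Pre-subsidy: 635.5 - 8.5p = -161 + 5p gives p* = 59, q* = 134.
With the rebate, buyers effectively pay pb = ps − 27, where ps is the price sellers receive.
Demand in terms of ps becomes qd = 635.5 − 8.5(ps − 27) = 865 - 8.5ps. Setting this equal to supply: 865 - 8.5ps = -161 + 5ps, so ps = 76.
Buyers pay pb = 76 − 27 = 49; q' = -161 + 5·76 = 219.
Government outlay = subsidy × quantity = 27 × 219 = 5913.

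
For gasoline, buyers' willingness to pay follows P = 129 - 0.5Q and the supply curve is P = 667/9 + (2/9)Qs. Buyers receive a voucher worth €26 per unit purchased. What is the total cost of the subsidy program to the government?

Government cost = €2912

Pre-subsidy: 129 - 0.5Q = 667/9 + (2/9)Q gives Q* = 76 and P* = 91.
With the rebate, buyers effectively pay Pb = Ps − 26, where Ps is the price sellers receive.
On the curves, Pb = 129 - 0.5Q and Ps = 667/9 + (2/9)Q; the wedge Ps − Pb = 26 gives 667/9 + (2/9)Q − (129 - 0.5Q) = 26, so Q' = 112.
Then Pb = 129 − 0.5·112 = 73 and Ps = 667/9 + (2/9)·112 = 99.
Government outlay = subsidy × quantity = 26 × 112 = 2912.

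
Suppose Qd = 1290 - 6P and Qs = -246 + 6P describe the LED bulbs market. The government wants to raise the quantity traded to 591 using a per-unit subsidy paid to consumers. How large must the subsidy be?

Required subsidy s = 23 per unit

At Q = 591, invert demand for the buyer price: Pb = (1290 − 591)/6 = 116.5; invert supply for the seller price: Ps = (591 − (-246))/6 = 139.5.
The subsidy must fill the gap: s = Ps − Pb = 139.5 − 116.5 = 23.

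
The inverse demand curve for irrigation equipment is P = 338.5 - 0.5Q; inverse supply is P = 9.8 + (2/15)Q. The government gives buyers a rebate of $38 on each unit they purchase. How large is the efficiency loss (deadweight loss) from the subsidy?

Deadweight loss = $1140

Pre-subsidy: 338.5 - 0.5Q = 9.8 + (2/15)Q gives Q* = 519 and P* = 79.
With the rebate, buyers effectively pay Pb = Ps − 38, where Ps is the price sellers receive.
On the curves, Pb = 338.5 - 0.5Q and Ps = 9.8 + (2/15)Q; the wedge Ps − Pb = 38 gives 9.8 + (2/15)Q − (338.5 - 0.5Q) = 38, so Q' = 579.
Then Pb = 338.5 − 0.5·579 = 49 and Ps = 9.8 + (2/15)·579 = 87.
The subsidy expands output by 579 − 519 = 60 past the efficient level; on those units the gap between marginal cost and willingness to pay runs from 0 up to 38.
DWL = ½ × 38 × 60 = 1140.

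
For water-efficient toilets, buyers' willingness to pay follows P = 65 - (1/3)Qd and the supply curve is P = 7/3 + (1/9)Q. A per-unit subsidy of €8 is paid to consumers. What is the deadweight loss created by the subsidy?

Pre-subsidy: 65 - (1/3)Q = 7/3 + (1/9)Q gives Q* = 141 and P* = 18.
With the rebate, buyers effectively pay Pb = Ps − 8, where Ps is the price sellers receive.
On the curves, Pb = 65 - (1/3)Q and Ps = 7/3 + (1/9)Q; the wedge Ps − Pb = 8 gives 7/3 + (1/9)Q − (65 - (1/3)Q) = 8, so Q' = 159.
Then Pb = 65 − (1/3)·159 = 12 and Ps = 7/3 + (1/9)·159 = 20.
The subsidy expands output by 159 − 141 = 18 past the efficient level; on those units the gap between marginal cost and willingness to pay runs from 0 up to 8.
DWL = ½ × 8 × 18 = 72.

Deadweight loss = €72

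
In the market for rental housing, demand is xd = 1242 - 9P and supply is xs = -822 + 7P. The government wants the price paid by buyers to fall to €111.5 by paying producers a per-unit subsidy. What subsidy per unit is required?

Required subsidy s = €40 per unit

At a buyer price of 111.5, quantity demanded is 1242 − 9·111.5 = 238.5.
Sellers supply 238.5 only when they receive Ps with -822 + 7·Ps = 238.5, i.e. Ps = 151.5.
s = Ps − Pb = 151.5 − 111.5 = 40.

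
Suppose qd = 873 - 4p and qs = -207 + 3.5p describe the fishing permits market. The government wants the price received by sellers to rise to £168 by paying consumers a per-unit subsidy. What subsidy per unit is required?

Required subsidy s = £45 per unit

At a seller price of 168, quantity supplied is -207 + 3.5·168 = 381.
Buyers absorb 381 only when they pay pb with 873 − 4·pb = 381, i.e. pb = 123.
s = ps − pb = 168 − 123 = 45.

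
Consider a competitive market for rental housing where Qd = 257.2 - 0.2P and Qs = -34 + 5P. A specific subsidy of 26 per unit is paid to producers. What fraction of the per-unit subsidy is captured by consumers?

Pre-subsidy: 257.2 - 0.2P = -34 + 5P gives P* = 56, Q* = 246.
With the subsidy, sellers receive Ps = Pb + 26 for each unit, where Pb is the price buyers pay.
Supply in terms of Pb becomes Qs = -34 + 5(Pb + 26) = 96 + 5Pb. Setting this equal to demand: 257.2 - 0.2Pb = 96 + 5Pb, so Pb = 31.
Sellers receive Ps = 31 + 26 = 57; Q' = 257.2 − 0.2·31 = 251.
Buyers' price falls by P* − Pb = 56 − 31 = 25; sellers' price rises by Ps − P* = 57 − 56 = 1.
So consumers capture 25/26 = 25/26 of each unit of subsidy.

Consumer share = 25/26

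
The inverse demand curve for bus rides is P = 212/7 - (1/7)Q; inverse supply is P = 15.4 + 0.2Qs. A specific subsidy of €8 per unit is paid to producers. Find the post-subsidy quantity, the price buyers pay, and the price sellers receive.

Q' = 66.75; buyers pay €20.75; sellers receive €28.75

Pre-subsidy: 212/7 - (1/7)Q = 15.4 + 0.2Q gives Q* = 521/12 and P* = 289/12.
With the subsidy, sellers receive Ps = Pb + 8 for each unit, where Pb is the price buyers pay.
On the curves, Pb = 212/7 - (1/7)Q and Ps = 15.4 + 0.2Q; the wedge Ps − Pb = 8 gives 15.4 + 0.2Q − (212/7 - (1/7)Q) = 8, so Q' = 66.75.
Then Pb = 212/7 − (1/7)·66.75 = 20.75 and Ps = 15.4 + 0.2·66.75 = 28.75.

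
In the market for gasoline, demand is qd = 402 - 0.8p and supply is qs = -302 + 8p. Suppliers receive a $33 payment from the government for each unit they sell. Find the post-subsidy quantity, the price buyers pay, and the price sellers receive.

Pre-subsidy: 402 - 0.8p = -302 + 8p gives p* = 80, q* = 338.
With the subsidy, sellers receive ps = pb + 33 for each unit, where pb is the price buyers pay.
Supply in terms of pb becomes qs = -302 + 8(pb + 33) = -38 + 8pb. Setting this equal to demand: 402 - 0.8pb = -38 + 8pb, so pb = 50.
Sellers receive ps = 50 + 33 = 83; q' = 402 − 0.8·50 = 362.

q' = 362; buyers pay $50; sellers receive $83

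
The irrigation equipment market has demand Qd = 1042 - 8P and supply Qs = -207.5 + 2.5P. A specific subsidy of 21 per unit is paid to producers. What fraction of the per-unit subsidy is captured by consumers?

Pre-subsidy: 1042 - 8P = -207.5 + 2.5P gives P* = 119, Q* = 90.
With the subsidy, sellers receive Ps = Pb + 21 for each unit, where Pb is the price buyers pay.
Supply in terms of Pb becomes Qs = -207.5 + 2.5(Pb + 21) = -155 + 2.5Pb. Setting this equal to demand: 1042 - 8Pb = -155 + 2.5Pb, so Pb = 114.
Sellers receive Ps = 114 + 21 = 135; Q' = 1042 − 8·114 = 130.
Buyers' price falls by P* − Pb = 119 − 114 = 5; sellers' price rises by Ps − P* = 135 − 119 = 16.
So consumers capture 5/21 = 5/21 of each unit of subsidy.

Consumer share = 5/21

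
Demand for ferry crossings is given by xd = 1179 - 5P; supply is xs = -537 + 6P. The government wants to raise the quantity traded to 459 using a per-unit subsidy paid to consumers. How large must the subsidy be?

At x = 459, invert demand for the buyer price: Pb = (1179 − 459)/5 = 144; invert supply for the seller price: Ps = (459 − (-537))/6 = 166.
The subsidy must fill the gap: s = Ps − Pb = 166 − 144 = 22.

Required subsidy s = 22 per unit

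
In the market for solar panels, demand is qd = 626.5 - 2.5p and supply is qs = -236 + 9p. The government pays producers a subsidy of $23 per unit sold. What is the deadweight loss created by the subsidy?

Pre-subsidy: 626.5 - 2.5p = -236 + 9p gives p* = 75, q* = 439.
With the subsidy, sellers receive ps = pb + 23 for each unit, where pb is the price buyers pay.
Supply in terms of pb becomes qs = -236 + 9(pb + 23) = -29 + 9pb. Setting this equal to demand: 626.5 - 2.5pb = -29 + 9pb, so pb = 57.
Sellers receive ps = 57 + 23 = 80; q' = 626.5 − 2.5·57 = 484.
The subsidy expands output by 484 − 439 = 45 past the efficient level; on those units the gap between marginal cost and willingness to pay runs from 0 up to 23.
DWL = ½ × 23 × 45 = 517.5.

Deadweight loss = $517.5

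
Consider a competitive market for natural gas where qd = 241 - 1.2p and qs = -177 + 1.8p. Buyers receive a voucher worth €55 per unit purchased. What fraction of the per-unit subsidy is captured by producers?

Producer share = 0.4

Pre-subsidy: 241 - 1.2p = -177 + 1.8p gives p* = 418/3, q* = 73.8.
With the rebate, buyers effectively pay pb = ps − 55, where ps is the price sellers receive.
Demand in terms of ps becomes qd = 241 − 1.2(ps − 55) = 307 - 1.2ps. Setting this equal to supply: 307 - 1.2ps = -177 + 1.8ps, so ps = 484/3.
Buyers pay pb = 484/3 − 55 = 319/3; q' = -177 + 1.8·(484/3) = 113.4.
Buyers' price falls by p* − pb = 418/3 − 319/3 = 33; sellers' price rises by ps − p* = 484/3 − 418/3 = 22.
So producers capture 22/55 = 0.4 of each unit of subsidy.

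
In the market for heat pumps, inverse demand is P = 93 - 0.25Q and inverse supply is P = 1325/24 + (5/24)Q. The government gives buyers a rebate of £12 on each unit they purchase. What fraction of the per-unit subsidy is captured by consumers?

Consumer share = 6/11

Pre-subsidy: 93 - 0.25Q = 1325/24 + (5/24)Q gives Q* = 907/11 and P* = 3185/44.
With the rebate, buyers effectively pay Pb = Ps − 12, where Ps is the price sellers receive.
On the curves, Pb = 93 - 0.25Q and Ps = 1325/24 + (5/24)Q; the wedge Ps − Pb = 12 gives 1325/24 + (5/24)Q − (93 - 0.25Q) = 12, so Q' = 1195/11.
Then Pb = 93 − 0.25·(1195/11) = 2897/44 and Ps = 1325/24 + (5/24)·(1195/11) = 3425/44.
Buyers' price falls by P* − Pb = 3185/44 − 2897/44 = 72/11; sellers' price rises by Ps − P* = 3425/44 − 3185/44 = 60/11.
So consumers capture (72/11)/12 = 6/11 of each unit of subsidy.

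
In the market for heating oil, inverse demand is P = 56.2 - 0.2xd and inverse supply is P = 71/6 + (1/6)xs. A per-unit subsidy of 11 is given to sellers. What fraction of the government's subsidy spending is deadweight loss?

DWL / government spending = 15/151

Pre-subsidy: 56.2 - 0.2x = 71/6 + (1/6)x gives x* = 121 and P* = 32.
With the subsidy, sellers receive Ps = Pb + 11 for each unit, where Pb is the price buyers pay.
On the curves, Pb = 56.2 - 0.2x and Ps = 71/6 + (1/6)x; the wedge Ps − Pb = 11 gives 71/6 + (1/6)x − (56.2 - 0.2x) = 11, so x' = 151.
Then Pb = 56.2 − 0.2·151 = 26 and Ps = 71/6 + (1/6)·151 = 37.
ΔCS = ½(121 + 151)(32 − 26) = 816; ΔPS = ½(121 + 151)(37 − 32) = 680.
Government spending = 11 × 151 = 1661.
DWL = ½ × 11 × (151 − 121) = 165; fraction = 165 / 1661 = 15/151.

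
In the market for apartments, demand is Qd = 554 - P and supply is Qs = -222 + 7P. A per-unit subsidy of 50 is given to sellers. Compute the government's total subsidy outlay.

Government cost = 25037.5

Pre-subsidy: 554 - P = -222 + 7P gives P* = 97, Q* = 457.
With the subsidy, sellers receive Ps = Pb + 50 for each unit, where Pb is the price buyers pay.
Supply in terms of Pb becomes Qs = -222 + 7(Pb + 50) = 128 + 7Pb. Setting this equal to demand: 554 - Pb = 128 + 7Pb, so Pb = 53.25.
Sellers receive Ps = 53.25 + 50 = 103.25; Q' = 554 − 1·53.25 = 500.75.
Government outlay = subsidy × quantity = 50 × 500.75 = 25037.5.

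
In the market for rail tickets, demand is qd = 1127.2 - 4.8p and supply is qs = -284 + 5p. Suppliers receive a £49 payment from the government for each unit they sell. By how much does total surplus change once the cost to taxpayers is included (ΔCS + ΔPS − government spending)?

Net change in total surplus = -£2940

Pre-subsidy: 1127.2 - 4.8p = -284 + 5p gives p* = 144, q* = 436.
With the subsidy, sellers receive ps = pb + 49 for each unit, where pb is the price buyers pay.
Supply in terms of pb becomes qs = -284 + 5(pb + 49) = -39 + 5pb. Setting this equal to demand: 1127.2 - 4.8pb = -39 + 5pb, so pb = 119.
Sellers receive ps = 119 + 49 = 168; q' = 1127.2 − 4.8·119 = 556.
ΔCS = ½(436 + 556)(144 − 119) = 12400; ΔPS = ½(436 + 556)(168 − 144) = 11904.
Government spending = 49 × 556 = 27244.
Net change = 12400 + 11904 − 27244 = -2940. The loss equals the DWL triangle ½·49·120.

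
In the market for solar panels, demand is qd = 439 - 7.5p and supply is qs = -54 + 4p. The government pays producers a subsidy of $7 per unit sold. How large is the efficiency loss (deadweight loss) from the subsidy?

Pre-subsidy: 439 - 7.5p = -54 + 4p gives p* = 986/23, q* = 2702/23.
With the subsidy, sellers receive ps = pb + 7 for each unit, where pb is the price buyers pay.
Supply in terms of pb becomes qs = -54 + 4(pb + 7) = -26 + 4pb. Setting this equal to demand: 439 - 7.5pb = -26 + 4pb, so pb = 930/23.
Sellers receive ps = 930/23 + 7 = 1091/23; q' = 439 − 7.5·(930/23) = 3122/23.
The subsidy expands output by 3122/23 − 2702/23 = 420/23 past the efficient level; on those units the gap between marginal cost and willingness to pay runs from 0 up to 7.
DWL = ½ × 7 × 420/23 = 1470/23.

Deadweight loss = 1470/23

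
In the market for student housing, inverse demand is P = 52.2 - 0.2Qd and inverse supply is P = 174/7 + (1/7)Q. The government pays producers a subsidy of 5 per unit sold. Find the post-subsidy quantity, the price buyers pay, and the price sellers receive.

Q' = 283/3; buyers pay 100/3; sellers receive 115/3

Pre-subsidy: 52.2 - 0.2Q = 174/7 + (1/7)Q gives Q* = 79.75 and P* = 36.25.
With the subsidy, sellers receive Ps = Pb + 5 for each unit, where Pb is the price buyers pay.
On the curves, Pb = 52.2 - 0.2Q and Ps = 174/7 + (1/7)Q; the wedge Ps − Pb = 5 gives 174/7 + (1/7)Q − (52.2 - 0.2Q) = 5, so Q' = 283/3.
Then Pb = 52.2 − 0.2·(283/3) = 100/3 and Ps = 174/7 + (1/7)·(283/3) = 115/3.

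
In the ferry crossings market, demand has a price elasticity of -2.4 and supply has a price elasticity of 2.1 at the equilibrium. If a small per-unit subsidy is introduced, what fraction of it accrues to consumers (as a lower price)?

For a small subsidy around the equilibrium, the benefit split depends on the relative slopes, which at a point are proportional to the elasticities.
Buyer share = εs/(εs + |εd|) = 2.1/(2.1 + 2.4) = 7/15; seller share = |εd|/(εs + |εd|) = 8/15.

Consumer share = 7/15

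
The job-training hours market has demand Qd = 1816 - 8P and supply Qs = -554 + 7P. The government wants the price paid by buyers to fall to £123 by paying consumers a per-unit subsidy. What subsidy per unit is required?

At a buyer price of 123, quantity demanded is 1816 − 8·123 = 832.
Sellers supply 832 only when they receive Ps with -554 + 7·Ps = 832, i.e. Ps = 198.
s = Ps − Pb = 198 − 123 = 75.

Required subsidy s = £75 per unit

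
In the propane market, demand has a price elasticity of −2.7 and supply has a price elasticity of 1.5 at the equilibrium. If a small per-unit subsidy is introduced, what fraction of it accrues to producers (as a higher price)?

For a small subsidy around the equilibrium, the benefit split depends on the relative slopes, which at a point are proportional to the elasticities.
Buyer share = εs/(εs + |εd|) = 1.5/(1.5 + 2.7) = 5/14; seller share = |εd|/(εs + |εd|) = 9/14.
So producers capture 9/14 of the subsidy.

Producer share = 9/14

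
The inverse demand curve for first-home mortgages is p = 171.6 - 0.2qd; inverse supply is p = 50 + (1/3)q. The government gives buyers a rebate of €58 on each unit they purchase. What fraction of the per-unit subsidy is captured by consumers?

Pre-subsidy: 171.6 - 0.2q = 50 + (1/3)q gives q* = 228 and p* = 126.
With the rebate, buyers effectively pay pb = ps − 58, where ps is the price sellers receive.
On the curves, pb = 171.6 - 0.2q and ps = 50 + (1/3)q; the wedge ps − pb = 58 gives 50 + (1/3)q − (171.6 - 0.2q) = 58, so q' = 336.75.
Then pb = 171.6 − 0.2·336.75 = 104.25 and ps = 50 + (1/3)·336.75 = 162.25.
Buyers' price falls by p* − pb = 126 − 104.25 = 21.75; sellers' price rises by ps − p* = 162.25 − 126 = 36.25.
So consumers capture 21.75/58 = 0.375 of each unit of subsidy.

Consumer share = 0.375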